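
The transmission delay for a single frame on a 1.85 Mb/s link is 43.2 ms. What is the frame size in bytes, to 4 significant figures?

9990 bytes

L = R × t_tx = 1850000 b/s × 0.0432 s = 79920 bits.
In bytes: 79920 / 8 = 9990 bytes.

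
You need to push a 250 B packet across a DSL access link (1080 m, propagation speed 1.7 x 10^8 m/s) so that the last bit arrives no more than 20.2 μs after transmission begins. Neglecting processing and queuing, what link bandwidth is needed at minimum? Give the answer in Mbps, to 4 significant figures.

144.4 Mbps

L = 2000 bits.
Propagation delay = 1080 / 170000000 = 6.35294 μs.
Transmission budget = 20.2 − 6.35294 = 13.8471 μs.
R ≥ L / t_tx = 2000 bits / 1.38471e-05 s = 144.4 Mbps.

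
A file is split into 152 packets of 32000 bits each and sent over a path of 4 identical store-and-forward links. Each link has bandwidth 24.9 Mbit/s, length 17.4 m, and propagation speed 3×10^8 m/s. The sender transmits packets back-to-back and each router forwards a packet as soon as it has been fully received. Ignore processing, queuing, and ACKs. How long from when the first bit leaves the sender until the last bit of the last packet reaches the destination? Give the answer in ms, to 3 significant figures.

199 ms

Per-hop transmission t_tx = L/R = 32000/24900000 = 1.28514 ms.
Per-hop propagation t_prop = 17.4/300000000 = 5.8e-05 ms.
Pipeline fill: first packet needs 4·t_tx to clear all hops; remaining 151 packets each add one t_tx.
Total = (4+152-1)·t_tx + 4·t_prop = 155·1.28514 + 4·5.8e-05 = 199 ms.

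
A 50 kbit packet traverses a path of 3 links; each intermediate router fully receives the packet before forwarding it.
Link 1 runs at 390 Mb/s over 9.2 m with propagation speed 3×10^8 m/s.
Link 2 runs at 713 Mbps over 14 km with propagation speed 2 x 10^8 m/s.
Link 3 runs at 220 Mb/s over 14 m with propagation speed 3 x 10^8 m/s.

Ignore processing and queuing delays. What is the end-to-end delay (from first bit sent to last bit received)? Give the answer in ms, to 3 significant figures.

0.496 ms

L = 50000 bits.
Transmission delays (L/R per hop): 0.128205, 0.0701262, 0.227273 ms; sum = 0.425604 ms.
Propagation delays (d/s per hop): 3.06667e-05, 0.07, 4.66667e-05 ms; sum = 0.0700773 ms.
End-to-end = 0.496 ms.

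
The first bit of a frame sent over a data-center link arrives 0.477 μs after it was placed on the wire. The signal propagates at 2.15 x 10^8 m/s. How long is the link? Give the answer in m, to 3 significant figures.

103 m

d = s × t_prop = 215000000 × 4.77e-07 = 103 m.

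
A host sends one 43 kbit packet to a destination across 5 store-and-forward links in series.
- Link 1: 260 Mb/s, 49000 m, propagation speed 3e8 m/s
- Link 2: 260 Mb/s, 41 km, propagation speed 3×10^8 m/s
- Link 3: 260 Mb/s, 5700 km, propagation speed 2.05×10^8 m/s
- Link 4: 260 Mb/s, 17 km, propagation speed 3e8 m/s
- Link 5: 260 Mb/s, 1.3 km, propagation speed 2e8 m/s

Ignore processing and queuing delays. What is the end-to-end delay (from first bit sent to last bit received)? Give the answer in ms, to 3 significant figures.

29.0 ms

L = 43000 bits.
Transmission delay per hop = L/R = 43000/260000000 = 0.165385 ms; 5 hops → 0.826923 ms.
Propagation delays (d/s per hop): 0.163333, 0.136667, 27.8049, 0.0566667, 0.0065 ms; sum = 28.168 ms.
End-to-end = 29.0 ms.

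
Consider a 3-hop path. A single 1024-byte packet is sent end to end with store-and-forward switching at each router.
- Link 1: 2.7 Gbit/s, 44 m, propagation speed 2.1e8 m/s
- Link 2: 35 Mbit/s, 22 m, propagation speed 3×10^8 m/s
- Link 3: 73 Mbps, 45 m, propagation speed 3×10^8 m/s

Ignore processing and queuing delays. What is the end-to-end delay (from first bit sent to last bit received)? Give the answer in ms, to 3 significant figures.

L = 1024 × 8 = 8192 bits.
Transmission delays (L/R per hop): 0.00303407, 0.234057, 0.112219 ms; sum = 0.34931 ms.
Propagation delays (d/s per hop): 0.000209524, 7.33333e-05, 0.00015 ms; sum = 0.000432857 ms.
End-to-end = 0.350 ms.

0.350 ms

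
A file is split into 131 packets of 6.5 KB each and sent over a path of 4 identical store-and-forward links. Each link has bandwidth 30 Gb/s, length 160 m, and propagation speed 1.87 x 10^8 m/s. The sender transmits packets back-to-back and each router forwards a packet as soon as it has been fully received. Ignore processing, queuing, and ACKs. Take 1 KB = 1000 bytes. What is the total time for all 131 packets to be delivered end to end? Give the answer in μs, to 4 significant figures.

235.7 μs

Per-hop transmission t_tx = L/R = 52000/30000000000 = 1.73333 μs.
Per-hop propagation t_prop = 160/187000000 = 0.855615 μs.
Pipeline fill: first packet needs 4·t_tx to clear all hops; remaining 130 packets each add one t_tx.
Total = (4+131-1)·t_tx + 4·t_prop = 134·1.73333 + 4·0.855615 = 235.7 μs.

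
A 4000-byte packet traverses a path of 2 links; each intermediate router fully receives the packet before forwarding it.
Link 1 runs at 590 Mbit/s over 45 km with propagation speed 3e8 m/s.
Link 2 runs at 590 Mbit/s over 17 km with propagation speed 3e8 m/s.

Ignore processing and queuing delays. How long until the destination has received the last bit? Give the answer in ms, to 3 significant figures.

0.315 ms

L = 4000 × 8 = 32000 bits.
Transmission delay per hop = L/R = 32000/590000000 = 0.0542373 ms; 2 hops → 0.108475 ms.
Propagation delays (d/s per hop): 0.15, 0.0566667 ms; sum = 0.206667 ms.
End-to-end = 0.315 ms.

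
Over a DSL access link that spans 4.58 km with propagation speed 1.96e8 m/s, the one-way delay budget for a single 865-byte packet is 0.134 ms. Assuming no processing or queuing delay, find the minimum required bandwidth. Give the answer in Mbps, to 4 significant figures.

L = 6920 bits.
Propagation delay = 4580 / 196000000 = 0.0233673 ms.
Transmission budget = 0.134 − 0.0233673 = 0.110633 ms.
R ≥ L / t_tx = 6920 bits / 0.000110633 s = 62.55 Mbps.

62.55 Mbps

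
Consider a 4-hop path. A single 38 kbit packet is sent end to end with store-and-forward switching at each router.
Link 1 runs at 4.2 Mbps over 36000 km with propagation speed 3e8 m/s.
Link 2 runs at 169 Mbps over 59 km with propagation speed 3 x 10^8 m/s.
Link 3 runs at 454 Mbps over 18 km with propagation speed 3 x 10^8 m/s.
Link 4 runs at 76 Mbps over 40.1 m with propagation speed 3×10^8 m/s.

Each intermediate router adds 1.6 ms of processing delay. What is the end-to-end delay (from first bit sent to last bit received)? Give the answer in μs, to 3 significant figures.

L = 38000 bits.
Transmission delays (L/R per hop): 9047.62, 224.852, 83.7004, 500 μs; sum = 9856.17 μs.
Propagation delays (d/s per hop): 120000, 196.667, 60, 0.133667 μs; sum = 120257 μs.
Processing at 3 router(s): 3 × 1.6 ms = 4800 μs.
End-to-end = 135000 μs.

135000 μs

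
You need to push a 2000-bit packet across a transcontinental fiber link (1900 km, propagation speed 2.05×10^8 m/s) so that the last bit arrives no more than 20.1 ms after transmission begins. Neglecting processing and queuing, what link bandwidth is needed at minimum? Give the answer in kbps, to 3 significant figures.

Propagation delay = 1900000 / 2.05e+08 = 9.26829 ms.
Transmission budget = 20.1 − 9.26829 = 10.8317 ms.
R ≥ L / t_tx = 2000 bits / 0.0108317 s = 185 kbps.

185 kbps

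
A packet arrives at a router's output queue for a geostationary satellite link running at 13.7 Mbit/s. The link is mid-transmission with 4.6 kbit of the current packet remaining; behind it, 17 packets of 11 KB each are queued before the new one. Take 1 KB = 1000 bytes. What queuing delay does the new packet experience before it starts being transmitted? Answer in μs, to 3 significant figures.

Each queued packet: L/R = 88000/13700000 = 6423.36 μs.
17 queued → 109197 μs.
Plus remaining 4600 bits of current packet: 335.766 μs.
Queuing delay = 110000 μs.

110000 μs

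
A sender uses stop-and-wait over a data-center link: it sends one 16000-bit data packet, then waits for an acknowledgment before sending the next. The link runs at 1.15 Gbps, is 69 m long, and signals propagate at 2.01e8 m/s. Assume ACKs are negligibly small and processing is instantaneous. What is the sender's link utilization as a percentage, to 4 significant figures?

t_tx = L/R = 16000/1150000000 = 1.3913e-05 s.
t_prop = 69/2.01e+08 = 3.43284e-07 s; RTT = 6.86567e-07 s.
Cycle = t_tx + RTT = 1.45996e-05 s.
Utilization = t_tx / cycle = 1.3913e-05/1.45996e-05 = 95.30 %.

95.30 %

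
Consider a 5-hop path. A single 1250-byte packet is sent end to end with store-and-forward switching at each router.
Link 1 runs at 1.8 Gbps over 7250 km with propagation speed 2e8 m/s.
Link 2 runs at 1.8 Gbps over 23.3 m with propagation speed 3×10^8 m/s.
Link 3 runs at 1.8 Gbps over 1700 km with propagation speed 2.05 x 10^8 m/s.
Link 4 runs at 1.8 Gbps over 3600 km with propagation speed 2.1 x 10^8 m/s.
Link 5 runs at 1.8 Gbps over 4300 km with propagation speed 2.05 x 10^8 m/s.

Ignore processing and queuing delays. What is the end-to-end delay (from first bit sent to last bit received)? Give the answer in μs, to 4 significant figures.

L = 1250 × 8 = 10000 bits.
Transmission delay per hop = L/R = 10000/1800000000 = 5.55556 μs; 5 hops → 27.7778 μs.
Propagation delays (d/s per hop): 36250, 0.0776667, 8292.68, 17142.9, 20975.6 μs; sum = 82661.2 μs.
End-to-end = 82690 μs.

82690 μs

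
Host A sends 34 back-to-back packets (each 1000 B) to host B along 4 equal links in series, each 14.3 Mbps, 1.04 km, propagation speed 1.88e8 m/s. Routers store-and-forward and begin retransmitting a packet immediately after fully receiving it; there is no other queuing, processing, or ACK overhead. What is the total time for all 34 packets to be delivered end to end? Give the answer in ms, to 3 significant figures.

Per-hop transmission t_tx = L/R = 8000/14300000 = 0.559441 ms.
Per-hop propagation t_prop = 1040/188000000 = 0.00553191 ms.
Pipeline fill: first packet needs 4·t_tx to clear all hops; remaining 33 packets each add one t_tx.
Total = (4+34-1)·t_tx + 4·t_prop = 37·0.559441 + 4·0.00553191 = 20.7 ms.

20.7 ms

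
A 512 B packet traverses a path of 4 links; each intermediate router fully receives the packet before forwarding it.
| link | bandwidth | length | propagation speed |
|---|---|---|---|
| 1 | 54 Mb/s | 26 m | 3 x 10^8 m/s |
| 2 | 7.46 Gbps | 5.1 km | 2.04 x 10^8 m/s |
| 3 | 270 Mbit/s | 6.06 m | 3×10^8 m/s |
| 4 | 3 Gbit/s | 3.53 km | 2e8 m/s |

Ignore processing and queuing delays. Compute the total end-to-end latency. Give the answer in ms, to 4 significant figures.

0.1357 ms

L = 512 × 8 = 4096 bits.
Transmission delays (L/R per hop): 0.0758519, 0.000549062, 0.0151704, 0.00136533 ms; sum = 0.0929366 ms.
Propagation delays (d/s per hop): 8.66667e-05, 0.025, 2.02e-05, 0.01765 ms; sum = 0.0427569 ms.
End-to-end = 0.1357 ms.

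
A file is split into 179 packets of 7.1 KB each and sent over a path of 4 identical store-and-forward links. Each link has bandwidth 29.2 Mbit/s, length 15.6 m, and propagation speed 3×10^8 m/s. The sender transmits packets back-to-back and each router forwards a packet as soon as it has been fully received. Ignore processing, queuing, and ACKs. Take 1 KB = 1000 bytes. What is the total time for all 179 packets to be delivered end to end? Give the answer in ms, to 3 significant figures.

354 ms

Per-hop transmission t_tx = L/R = 56800/29200000 = 1.94521 ms.
Per-hop propagation t_prop = 15.6/300000000 = 5.2e-05 ms.
Pipeline fill: first packet needs 4·t_tx to clear all hops; remaining 178 packets each add one t_tx.
Total = (4+179-1)·t_tx + 4·t_prop = 182·1.94521 + 4·5.2e-05 = 354 ms.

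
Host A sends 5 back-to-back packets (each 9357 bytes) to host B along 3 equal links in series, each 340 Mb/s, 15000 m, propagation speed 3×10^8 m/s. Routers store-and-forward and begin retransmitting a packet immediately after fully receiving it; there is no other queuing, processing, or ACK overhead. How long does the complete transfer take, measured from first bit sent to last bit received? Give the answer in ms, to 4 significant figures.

Per-hop transmission t_tx = L/R = 74856/340000000 = 0.220165 ms.
Per-hop propagation t_prop = 15000/300000000 = 0.05 ms.
Pipeline fill: first packet needs 3·t_tx to clear all hops; remaining 4 packets each add one t_tx.
Total = (3+5-1)·t_tx + 3·t_prop = 7·0.220165 + 3·0.05 = 1.691 ms.

1.691 ms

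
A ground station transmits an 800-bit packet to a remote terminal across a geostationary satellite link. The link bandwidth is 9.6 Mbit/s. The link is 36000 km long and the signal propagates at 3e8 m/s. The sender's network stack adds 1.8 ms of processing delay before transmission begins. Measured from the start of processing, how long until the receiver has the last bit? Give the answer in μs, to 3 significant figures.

122000 μs

Transmission delay = L/R = 800 / 9600000 = 83.3333 μs.
Propagation delay = d/s = 36000000 m / 300000000 m/s = 120000 μs.
Plus processing delay 1.8 ms = 1800 μs.
Total = 122000 μs.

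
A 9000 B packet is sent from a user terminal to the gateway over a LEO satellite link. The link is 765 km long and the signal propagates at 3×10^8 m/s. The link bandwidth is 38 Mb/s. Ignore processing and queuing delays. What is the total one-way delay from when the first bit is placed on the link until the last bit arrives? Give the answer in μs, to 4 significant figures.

L = 9000 × 8 = 72000 bits.
Transmission delay = L/R = 72000 / 38000000 = 1894.74 μs.
Propagation delay = d/s = 765000 m / 300000000 m/s = 2550 μs.
Total = 4445 μs.

4445 μs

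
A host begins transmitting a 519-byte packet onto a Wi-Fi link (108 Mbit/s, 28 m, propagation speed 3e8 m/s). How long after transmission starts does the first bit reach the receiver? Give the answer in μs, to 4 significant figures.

0.09333 μs

First bit experiences only propagation delay: d/s = 28/300000000 = 0.09333 μs.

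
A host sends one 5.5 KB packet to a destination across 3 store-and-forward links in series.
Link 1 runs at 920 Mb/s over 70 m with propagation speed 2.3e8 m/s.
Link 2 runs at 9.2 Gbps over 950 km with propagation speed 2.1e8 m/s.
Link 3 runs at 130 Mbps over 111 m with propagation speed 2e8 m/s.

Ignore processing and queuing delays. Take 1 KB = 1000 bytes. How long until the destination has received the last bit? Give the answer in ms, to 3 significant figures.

L = 44000 bits.
Transmission delays (L/R per hop): 0.0478261, 0.00478261, 0.338462 ms; sum = 0.39107 ms.
Propagation delays (d/s per hop): 0.000304348, 4.52381, 0.000555 ms; sum = 4.52467 ms.
End-to-end = 4.92 ms.

4.92 ms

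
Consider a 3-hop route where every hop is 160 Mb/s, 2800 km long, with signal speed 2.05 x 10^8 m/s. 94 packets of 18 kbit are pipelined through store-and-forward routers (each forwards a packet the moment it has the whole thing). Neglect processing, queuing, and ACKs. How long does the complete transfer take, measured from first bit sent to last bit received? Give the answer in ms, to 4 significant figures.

Per-hop transmission t_tx = L/R = 18000/160000000 = 0.1125 ms.
Per-hop propagation t_prop = 2800000/2.05e+08 = 13.6585 ms.
Pipeline fill: first packet needs 3·t_tx to clear all hops; remaining 93 packets each add one t_tx.
Total = (3+94-1)·t_tx + 3·t_prop = 96·0.1125 + 3·13.6585 = 51.78 ms.

51.78 ms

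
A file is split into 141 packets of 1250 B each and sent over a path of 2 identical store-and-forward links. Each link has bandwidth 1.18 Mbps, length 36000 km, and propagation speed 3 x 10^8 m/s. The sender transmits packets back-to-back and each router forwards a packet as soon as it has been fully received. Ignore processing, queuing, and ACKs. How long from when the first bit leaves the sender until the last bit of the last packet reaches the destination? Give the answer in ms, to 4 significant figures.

1443 ms

Per-hop transmission t_tx = L/R = 10000/1180000 = 8.47458 ms.
Per-hop propagation t_prop = 36000000/300000000 = 120 ms.
Pipeline fill: first packet needs 2·t_tx to clear all hops; remaining 140 packets each add one t_tx.
Total = (2+141-1)·t_tx + 2·t_prop = 142·8.47458 + 2·120 = 1443 ms.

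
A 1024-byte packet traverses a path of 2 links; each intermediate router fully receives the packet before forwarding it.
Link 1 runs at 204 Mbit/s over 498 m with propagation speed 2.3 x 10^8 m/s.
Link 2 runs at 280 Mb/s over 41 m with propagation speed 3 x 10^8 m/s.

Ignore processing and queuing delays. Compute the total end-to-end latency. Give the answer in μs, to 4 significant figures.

71.72 μs

L = 1024 × 8 = 8192 bits.
Transmission delays (L/R per hop): 40.1569, 29.2571 μs; sum = 69.414 μs.
Propagation delays (d/s per hop): 2.16522, 0.136667 μs; sum = 2.30188 μs.
End-to-end = 71.72 μs.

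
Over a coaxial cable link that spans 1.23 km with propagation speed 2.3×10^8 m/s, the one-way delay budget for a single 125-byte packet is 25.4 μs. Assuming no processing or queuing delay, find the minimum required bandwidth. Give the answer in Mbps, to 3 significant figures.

L = 1000 bits.
Propagation delay = 1230 / 2.3e+08 = 5.34783 μs.
Transmission budget = 25.4 − 5.34783 = 20.0522 μs.
R ≥ L / t_tx = 1000 bits / 2.00522e-05 s = 49.9 Mbps.

49.9 Mbps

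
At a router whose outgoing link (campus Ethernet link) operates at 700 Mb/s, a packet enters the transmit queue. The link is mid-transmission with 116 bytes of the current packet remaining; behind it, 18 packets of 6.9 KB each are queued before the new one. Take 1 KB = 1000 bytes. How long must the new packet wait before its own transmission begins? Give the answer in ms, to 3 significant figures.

Each queued packet: L/R = 55200/700000000 = 0.0788571 ms.
18 queued → 1.41943 ms.
Plus remaining 928 bits of current packet: 0.00132571 ms.
Queuing delay = 1.42 ms.

1.42 ms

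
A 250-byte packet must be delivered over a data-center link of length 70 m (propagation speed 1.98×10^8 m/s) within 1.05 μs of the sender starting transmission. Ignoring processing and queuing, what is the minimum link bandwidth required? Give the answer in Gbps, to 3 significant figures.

2.87 Gbps

L = 2000 bits.
Propagation delay = 70 / 198000000 = 0.353535 μs.
Transmission budget = 1.05 − 0.353535 = 0.696465 μs.
R ≥ L / t_tx = 2000 bits / 6.96465e-07 s = 2.87 Gbps.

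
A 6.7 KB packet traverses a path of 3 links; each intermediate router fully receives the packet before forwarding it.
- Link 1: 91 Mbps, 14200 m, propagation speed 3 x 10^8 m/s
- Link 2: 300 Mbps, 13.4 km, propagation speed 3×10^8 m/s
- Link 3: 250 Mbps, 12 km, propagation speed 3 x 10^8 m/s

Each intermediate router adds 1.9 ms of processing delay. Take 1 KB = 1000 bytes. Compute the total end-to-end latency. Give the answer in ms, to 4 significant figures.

L = 53600 bits.
Transmission delays (L/R per hop): 0.589011, 0.178667, 0.2144 ms; sum = 0.982078 ms.
Propagation delays (d/s per hop): 0.0473333, 0.0446667, 0.04 ms; sum = 0.132 ms.
Processing at 2 router(s): 2 × 1.9 ms = 3.8 ms.
End-to-end = 4.914 ms.

4.914 ms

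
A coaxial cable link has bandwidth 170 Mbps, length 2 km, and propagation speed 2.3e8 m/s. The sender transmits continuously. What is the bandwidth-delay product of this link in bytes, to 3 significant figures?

185 bytes

Propagation delay = 2000 / 2.3e+08 = 8.69565e-06 s.
BDP = R × t_prop = 170000000 × 8.69565e-06 = 1478.26 bits.
In bytes: 1478.26/8 = 185 bytes.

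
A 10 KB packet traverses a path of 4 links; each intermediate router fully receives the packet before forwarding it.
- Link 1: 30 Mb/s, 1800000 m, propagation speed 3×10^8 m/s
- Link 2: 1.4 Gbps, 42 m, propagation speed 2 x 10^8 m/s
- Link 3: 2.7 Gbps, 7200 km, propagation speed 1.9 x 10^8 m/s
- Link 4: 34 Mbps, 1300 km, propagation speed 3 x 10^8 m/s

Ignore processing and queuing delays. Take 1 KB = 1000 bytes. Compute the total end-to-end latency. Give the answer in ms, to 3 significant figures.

L = 80000 bits.
Transmission delays (L/R per hop): 2.66667, 0.0571429, 0.0296296, 2.35294 ms; sum = 5.10638 ms.
Propagation delays (d/s per hop): 6, 0.00021, 37.8947, 4.33333 ms; sum = 48.2283 ms.
End-to-end = 53.3 ms.

53.3 ms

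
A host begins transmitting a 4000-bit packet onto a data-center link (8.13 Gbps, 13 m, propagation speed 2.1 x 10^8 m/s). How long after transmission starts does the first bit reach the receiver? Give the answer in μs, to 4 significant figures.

0.06190 μs

First bit experiences only propagation delay: d/s = 13/210000000 = 0.06190 μs.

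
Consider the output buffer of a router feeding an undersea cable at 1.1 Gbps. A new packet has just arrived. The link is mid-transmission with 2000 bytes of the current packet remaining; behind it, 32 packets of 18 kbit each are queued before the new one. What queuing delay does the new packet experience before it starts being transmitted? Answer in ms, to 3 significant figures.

Each queued packet: L/R = 18000/1100000000 = 0.0163636 ms.
32 queued → 0.523636 ms.
Plus remaining 16000 bits of current packet: 0.0145455 ms.
Queuing delay = 0.538 ms.

0.538 ms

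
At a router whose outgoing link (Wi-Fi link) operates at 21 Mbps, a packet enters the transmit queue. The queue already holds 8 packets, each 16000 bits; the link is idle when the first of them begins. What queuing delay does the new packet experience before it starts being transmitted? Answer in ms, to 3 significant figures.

Each queued packet: L/R = 16000/21000000 = 0.761905 ms.
8 queued → 6.09524 ms.
Queuing delay = 6.10 ms.

6.10 ms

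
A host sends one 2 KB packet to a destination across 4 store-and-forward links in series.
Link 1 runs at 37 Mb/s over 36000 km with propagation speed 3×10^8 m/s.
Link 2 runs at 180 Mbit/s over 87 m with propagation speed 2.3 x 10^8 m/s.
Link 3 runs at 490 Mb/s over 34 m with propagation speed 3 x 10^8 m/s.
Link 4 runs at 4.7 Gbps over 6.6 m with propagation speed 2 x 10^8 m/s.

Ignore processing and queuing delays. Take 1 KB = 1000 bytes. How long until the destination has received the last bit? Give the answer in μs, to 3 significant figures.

L = 16000 bits.
Transmission delays (L/R per hop): 432.432, 88.8889, 32.6531, 3.40426 μs; sum = 557.379 μs.
Propagation delays (d/s per hop): 120000, 0.378261, 0.113333, 0.033 μs; sum = 120001 μs.
End-to-end = 121000 μs.

121000 μs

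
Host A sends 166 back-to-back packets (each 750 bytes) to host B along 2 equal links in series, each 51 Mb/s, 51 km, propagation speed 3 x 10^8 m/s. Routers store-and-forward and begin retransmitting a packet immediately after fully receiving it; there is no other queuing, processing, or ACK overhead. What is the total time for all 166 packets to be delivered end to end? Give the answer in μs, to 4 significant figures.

Per-hop transmission t_tx = L/R = 6000/51000000 = 117.647 μs.
Per-hop propagation t_prop = 51000/300000000 = 170 μs.
Pipeline fill: first packet needs 2·t_tx to clear all hops; remaining 165 packets each add one t_tx.
Total = (2+166-1)·t_tx + 2·t_prop = 167·117.647 + 2·170 = 19990 μs.

19990 μs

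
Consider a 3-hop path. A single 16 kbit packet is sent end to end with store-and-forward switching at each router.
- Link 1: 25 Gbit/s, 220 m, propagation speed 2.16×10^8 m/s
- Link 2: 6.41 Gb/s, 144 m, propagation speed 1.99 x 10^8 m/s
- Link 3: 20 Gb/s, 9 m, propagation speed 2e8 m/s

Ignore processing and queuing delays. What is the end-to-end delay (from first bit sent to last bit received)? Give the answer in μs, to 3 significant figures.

L = 16000 bits.
Transmission delays (L/R per hop): 0.64, 2.4961, 0.8 μs; sum = 3.9361 μs.
Propagation delays (d/s per hop): 1.01852, 0.723618, 0.045 μs; sum = 1.78714 μs.
End-to-end = 5.72 μs.

5.72 μs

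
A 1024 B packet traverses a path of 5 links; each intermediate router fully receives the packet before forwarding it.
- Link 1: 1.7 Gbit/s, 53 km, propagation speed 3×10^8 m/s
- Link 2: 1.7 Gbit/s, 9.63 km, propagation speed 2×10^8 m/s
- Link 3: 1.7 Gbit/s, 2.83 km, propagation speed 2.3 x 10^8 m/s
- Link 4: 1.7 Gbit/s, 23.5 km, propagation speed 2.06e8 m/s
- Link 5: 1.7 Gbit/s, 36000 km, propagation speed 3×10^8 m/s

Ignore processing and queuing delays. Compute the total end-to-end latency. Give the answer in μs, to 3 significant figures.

L = 1024 × 8 = 8192 bits.
Transmission delay per hop = L/R = 8192/1700000000 = 4.81882 μs; 5 hops → 24.0941 μs.
Propagation delays (d/s per hop): 176.667, 48.15, 12.3043, 114.078, 120000 μs; sum = 120351 μs.
End-to-end = 120000 μs.

120000 μs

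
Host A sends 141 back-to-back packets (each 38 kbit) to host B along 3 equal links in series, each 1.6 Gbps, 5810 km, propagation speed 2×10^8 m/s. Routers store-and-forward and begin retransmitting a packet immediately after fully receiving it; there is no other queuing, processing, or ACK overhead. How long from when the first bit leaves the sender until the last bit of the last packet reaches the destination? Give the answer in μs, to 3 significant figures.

90500 μs

Per-hop transmission t_tx = L/R = 38000/1600000000 = 23.75 μs.
Per-hop propagation t_prop = 5810000/200000000 = 29050 μs.
Pipeline fill: first packet needs 3·t_tx to clear all hops; remaining 140 packets each add one t_tx.
Total = (3+141-1)·t_tx + 3·t_prop = 143·23.75 + 3·29050 = 90500 μs.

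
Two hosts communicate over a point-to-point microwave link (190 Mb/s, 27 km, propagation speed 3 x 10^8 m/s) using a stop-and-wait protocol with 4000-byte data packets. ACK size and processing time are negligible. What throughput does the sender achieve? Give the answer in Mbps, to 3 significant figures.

91.8 Mbps

t_tx = L/R = 32000/190000000 = 0.000168421 s.
t_prop = 27000/300000000 = 9e-05 s; RTT = 0.00018 s.
Cycle = t_tx + RTT = 0.000348421 s.
Throughput = L / cycle = 32000 / 0.000348421 = 91.8 Mbps.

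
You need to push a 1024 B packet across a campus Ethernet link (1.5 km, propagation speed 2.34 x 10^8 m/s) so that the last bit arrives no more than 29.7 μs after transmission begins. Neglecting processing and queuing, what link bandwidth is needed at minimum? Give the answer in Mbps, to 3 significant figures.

352 Mbps

L = 8192 bits.
Propagation delay = 1500 / 234000000 = 6.41026 μs.
Transmission budget = 29.7 − 6.41026 = 23.2897 μs.
R ≥ L / t_tx = 8192 bits / 2.32897e-05 s = 352 Mbps.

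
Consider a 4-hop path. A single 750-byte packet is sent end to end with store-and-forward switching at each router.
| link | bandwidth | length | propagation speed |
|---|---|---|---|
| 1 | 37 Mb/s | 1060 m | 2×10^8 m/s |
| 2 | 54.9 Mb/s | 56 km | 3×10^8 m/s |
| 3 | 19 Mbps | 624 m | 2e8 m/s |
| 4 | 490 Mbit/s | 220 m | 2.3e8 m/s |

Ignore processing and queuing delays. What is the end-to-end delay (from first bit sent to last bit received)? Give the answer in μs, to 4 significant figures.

795.5 μs

L = 750 × 8 = 6000 bits.
Transmission delays (L/R per hop): 162.162, 109.29, 315.789, 12.2449 μs; sum = 599.486 μs.
Propagation delays (d/s per hop): 5.3, 186.667, 3.12, 0.956522 μs; sum = 196.043 μs.
End-to-end = 795.5 μs.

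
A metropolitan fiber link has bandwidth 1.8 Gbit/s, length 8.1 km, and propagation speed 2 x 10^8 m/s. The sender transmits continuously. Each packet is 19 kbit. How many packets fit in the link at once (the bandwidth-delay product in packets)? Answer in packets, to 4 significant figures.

Propagation delay = 8100 / 200000000 = 4.05e-05 s.
BDP = R × t_prop = 1800000000 × 4.05e-05 = 72900 bits.
In packets of 19000 bits: 3.837 packets.

3.837 packets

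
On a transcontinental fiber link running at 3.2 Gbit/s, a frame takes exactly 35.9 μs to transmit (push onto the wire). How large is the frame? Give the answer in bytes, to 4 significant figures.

14360 bytes

L = R × t_tx = 3200000000 b/s × 3.59e-05 s = 114880 bits.
In bytes: 114880 / 8 = 14360 bytes.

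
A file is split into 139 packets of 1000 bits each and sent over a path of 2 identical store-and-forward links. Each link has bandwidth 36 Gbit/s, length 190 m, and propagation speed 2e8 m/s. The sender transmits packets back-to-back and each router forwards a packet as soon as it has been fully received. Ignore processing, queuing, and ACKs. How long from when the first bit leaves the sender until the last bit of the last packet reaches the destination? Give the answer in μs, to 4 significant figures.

5.789 μs

Per-hop transmission t_tx = L/R = 1000/36000000000 = 0.0277778 μs.
Per-hop propagation t_prop = 190/200000000 = 0.95 μs.
Pipeline fill: first packet needs 2·t_tx to clear all hops; remaining 138 packets each add one t_tx.
Total = (2+139-1)·t_tx + 2·t_prop = 140·0.0277778 + 2·0.95 = 5.789 μs.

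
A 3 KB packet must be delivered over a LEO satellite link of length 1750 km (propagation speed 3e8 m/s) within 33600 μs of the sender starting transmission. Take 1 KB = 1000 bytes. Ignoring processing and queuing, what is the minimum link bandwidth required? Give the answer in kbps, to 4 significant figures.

864.3 kbps

L = 24000 bits.
Propagation delay = 1750000 / 300000000 = 5833.33 μs.
Transmission budget = 33600 − 5833.33 = 27766.7 μs.
R ≥ L / t_tx = 24000 bits / 0.0277667 s = 864.3 kbps.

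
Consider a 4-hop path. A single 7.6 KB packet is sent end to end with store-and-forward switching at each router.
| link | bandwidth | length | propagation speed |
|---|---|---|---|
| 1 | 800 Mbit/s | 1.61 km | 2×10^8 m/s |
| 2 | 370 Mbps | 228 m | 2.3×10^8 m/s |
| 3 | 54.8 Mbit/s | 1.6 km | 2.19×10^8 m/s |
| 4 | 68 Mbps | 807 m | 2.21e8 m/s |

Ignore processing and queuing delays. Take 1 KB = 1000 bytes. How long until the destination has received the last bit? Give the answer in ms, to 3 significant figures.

L = 60800 bits.
Transmission delays (L/R per hop): 0.076, 0.164324, 1.10949, 0.894118 ms; sum = 2.24393 ms.
Propagation delays (d/s per hop): 0.00805, 0.000991304, 0.00730594, 0.00365158 ms; sum = 0.0199988 ms.
End-to-end = 2.26 ms.

2.26 ms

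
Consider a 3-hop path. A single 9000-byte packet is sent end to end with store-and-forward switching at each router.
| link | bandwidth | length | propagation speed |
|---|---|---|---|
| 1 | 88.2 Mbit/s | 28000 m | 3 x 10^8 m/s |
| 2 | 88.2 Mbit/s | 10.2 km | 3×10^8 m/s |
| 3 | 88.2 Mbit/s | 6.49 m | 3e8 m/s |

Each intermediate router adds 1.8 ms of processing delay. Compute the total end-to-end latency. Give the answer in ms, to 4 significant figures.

L = 9000 × 8 = 72000 bits.
Transmission delay per hop = L/R = 72000/88200000 = 0.816327 ms; 3 hops → 2.44898 ms.
Propagation delays (d/s per hop): 0.0933333, 0.034, 2.16333e-05 ms; sum = 0.127355 ms.
Processing at 2 router(s): 2 × 1.8 ms = 3.6 ms.
End-to-end = 6.176 ms.

6.176 ms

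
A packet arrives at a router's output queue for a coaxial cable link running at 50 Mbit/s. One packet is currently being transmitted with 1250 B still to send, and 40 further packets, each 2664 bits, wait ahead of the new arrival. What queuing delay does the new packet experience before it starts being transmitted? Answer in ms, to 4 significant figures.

2.331 ms

Each queued packet: L/R = 2664/50000000 = 0.05328 ms.
40 queued → 2.1312 ms.
Plus remaining 10000 bits of current packet: 0.2 ms.
Queuing delay = 2.331 ms.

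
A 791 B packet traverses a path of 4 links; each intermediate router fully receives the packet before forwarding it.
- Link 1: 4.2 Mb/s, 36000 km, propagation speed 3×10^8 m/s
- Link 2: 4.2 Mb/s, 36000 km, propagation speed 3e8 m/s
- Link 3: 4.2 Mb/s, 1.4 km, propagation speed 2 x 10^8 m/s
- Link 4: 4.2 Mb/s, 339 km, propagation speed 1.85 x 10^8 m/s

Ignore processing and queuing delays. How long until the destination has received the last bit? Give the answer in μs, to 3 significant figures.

L = 791 × 8 = 6328 bits.
Transmission delay per hop = L/R = 6328/4200000 = 1506.67 μs; 4 hops → 6026.67 μs.
Propagation delays (d/s per hop): 120000, 120000, 7, 1832.43 μs; sum = 241839 μs.
End-to-end = 248000 μs.

248000 μs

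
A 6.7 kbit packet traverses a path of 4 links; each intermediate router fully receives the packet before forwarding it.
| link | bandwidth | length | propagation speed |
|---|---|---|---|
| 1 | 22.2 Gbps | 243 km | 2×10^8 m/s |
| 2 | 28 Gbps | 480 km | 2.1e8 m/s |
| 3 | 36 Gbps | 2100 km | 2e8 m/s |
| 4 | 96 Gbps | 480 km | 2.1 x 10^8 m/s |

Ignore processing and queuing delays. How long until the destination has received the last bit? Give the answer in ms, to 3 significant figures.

L = 6700 bits.
Transmission delays (L/R per hop): 0.000301802, 0.000239286, 0.000186111, 6.97917e-05 ms; sum = 0.00079699 ms.
Propagation delays (d/s per hop): 1.215, 2.28571, 10.5, 2.28571 ms; sum = 16.2864 ms.
End-to-end = 16.3 ms.

16.3 ms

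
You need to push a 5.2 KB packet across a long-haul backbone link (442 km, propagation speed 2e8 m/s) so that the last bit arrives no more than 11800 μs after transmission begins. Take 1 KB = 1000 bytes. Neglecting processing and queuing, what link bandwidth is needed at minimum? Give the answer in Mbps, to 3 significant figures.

4.34 Mbps

L = 41600 bits.
Propagation delay = 442000 / 200000000 = 2210 μs.
Transmission budget = 11800 − 2210 = 9590 μs.
R ≥ L / t_tx = 41600 bits / 0.00959 s = 4.34 Mbps.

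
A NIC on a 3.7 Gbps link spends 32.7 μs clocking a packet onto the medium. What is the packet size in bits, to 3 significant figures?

121000 bits

L = R × t_tx = 3700000000 b/s × 3.27e-05 s = 120990 bits.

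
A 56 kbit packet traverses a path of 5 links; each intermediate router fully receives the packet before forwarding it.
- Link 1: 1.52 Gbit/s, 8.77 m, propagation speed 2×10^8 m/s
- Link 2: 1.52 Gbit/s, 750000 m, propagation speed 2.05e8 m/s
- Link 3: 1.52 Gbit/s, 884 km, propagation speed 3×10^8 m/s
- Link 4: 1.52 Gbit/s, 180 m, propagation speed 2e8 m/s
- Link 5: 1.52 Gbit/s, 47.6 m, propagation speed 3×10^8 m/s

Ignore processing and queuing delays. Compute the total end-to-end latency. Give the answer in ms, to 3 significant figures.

6.79 ms

L = 56000 bits.
Transmission delay per hop = L/R = 56000/1520000000 = 0.0368421 ms; 5 hops → 0.184211 ms.
Propagation delays (d/s per hop): 4.385e-05, 3.65854, 2.94667, 0.0009, 0.000158667 ms; sum = 6.60631 ms.
End-to-end = 6.79 ms.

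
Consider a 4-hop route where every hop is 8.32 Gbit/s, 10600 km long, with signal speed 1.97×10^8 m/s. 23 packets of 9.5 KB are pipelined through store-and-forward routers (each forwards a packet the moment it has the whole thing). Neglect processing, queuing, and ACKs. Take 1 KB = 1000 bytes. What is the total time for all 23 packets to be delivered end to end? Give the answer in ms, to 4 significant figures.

Per-hop transmission t_tx = L/R = 76000/8320000000 = 0.00913462 ms.
Per-hop propagation t_prop = 10600000/197000000 = 53.8071 ms.
Pipeline fill: first packet needs 4·t_tx to clear all hops; remaining 22 packets each add one t_tx.
Total = (4+23-1)·t_tx + 4·t_prop = 26·0.00913462 + 4·53.8071 = 215.5 ms.

215.5 ms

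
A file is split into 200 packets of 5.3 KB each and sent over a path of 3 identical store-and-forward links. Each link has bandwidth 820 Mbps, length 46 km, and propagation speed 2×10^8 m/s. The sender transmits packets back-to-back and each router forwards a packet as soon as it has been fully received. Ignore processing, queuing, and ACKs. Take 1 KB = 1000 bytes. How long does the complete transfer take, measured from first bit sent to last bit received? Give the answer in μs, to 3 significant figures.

11100 μs

Per-hop transmission t_tx = L/R = 42400/820000000 = 51.7073 μs.
Per-hop propagation t_prop = 46000/200000000 = 230 μs.
Pipeline fill: first packet needs 3·t_tx to clear all hops; remaining 199 packets each add one t_tx.
Total = (3+200-1)·t_tx + 3·t_prop = 202·51.7073 + 3·230 = 11100 μs.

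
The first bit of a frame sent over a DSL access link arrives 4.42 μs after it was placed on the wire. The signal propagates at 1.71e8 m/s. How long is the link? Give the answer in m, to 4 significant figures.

755.8 m

d = s × t_prop = 171000000 × 4.42e-06 = 755.8 m.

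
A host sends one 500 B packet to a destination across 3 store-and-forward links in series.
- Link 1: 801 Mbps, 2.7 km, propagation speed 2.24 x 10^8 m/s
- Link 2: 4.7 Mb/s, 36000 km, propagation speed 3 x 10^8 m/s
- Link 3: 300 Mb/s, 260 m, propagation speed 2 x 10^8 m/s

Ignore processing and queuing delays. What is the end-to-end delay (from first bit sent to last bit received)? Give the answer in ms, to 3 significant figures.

L = 500 × 8 = 4000 bits.
Transmission delays (L/R per hop): 0.00499376, 0.851064, 0.0133333 ms; sum = 0.869391 ms.
Propagation delays (d/s per hop): 0.0120536, 120, 0.0013 ms; sum = 120.013 ms.
End-to-end = 121 ms.

121 ms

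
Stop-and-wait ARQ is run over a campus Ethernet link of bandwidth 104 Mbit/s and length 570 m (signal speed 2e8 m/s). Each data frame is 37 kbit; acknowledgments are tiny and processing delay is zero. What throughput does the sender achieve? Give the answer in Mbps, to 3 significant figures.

102 Mbps

t_tx = L/R = 37000/104000000 = 0.000355769 s.
t_prop = 570/200000000 = 2.85e-06 s; RTT = 5.7e-06 s.
Cycle = t_tx + RTT = 0.000361469 s.
Throughput = L / cycle = 37000 / 0.000361469 = 102 Mbps.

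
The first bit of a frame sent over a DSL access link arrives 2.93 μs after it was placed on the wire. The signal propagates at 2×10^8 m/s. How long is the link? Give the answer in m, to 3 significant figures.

d = s × t_prop = 200000000 × 2.93e-06 = 586 m.

586 m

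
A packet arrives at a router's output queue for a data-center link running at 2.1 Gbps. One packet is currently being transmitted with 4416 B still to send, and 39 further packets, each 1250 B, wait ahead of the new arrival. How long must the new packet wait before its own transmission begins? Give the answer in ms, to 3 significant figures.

0.203 ms

Each queued packet: L/R = 10000/2100000000 = 0.0047619 ms.
39 queued → 0.185714 ms.
Plus remaining 35328 bits of current packet: 0.0168229 ms.
Queuing delay = 0.203 ms.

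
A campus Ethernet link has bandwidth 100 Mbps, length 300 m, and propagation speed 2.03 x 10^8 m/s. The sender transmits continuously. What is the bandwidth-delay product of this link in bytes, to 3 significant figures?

18.5 bytes

Propagation delay = 300 / 2.03e+08 = 1.47783e-06 s.
BDP = R × t_prop = 100000000 × 1.47783e-06 = 147.783 bits.
In bytes: 147.783/8 = 18.5 bytes.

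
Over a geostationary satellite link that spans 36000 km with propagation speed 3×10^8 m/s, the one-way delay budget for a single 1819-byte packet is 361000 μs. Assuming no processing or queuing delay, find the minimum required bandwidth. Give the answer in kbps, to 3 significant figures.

60.4 kbps

L = 14552 bits.
Propagation delay = 36000000 / 300000000 = 120000 μs.
Transmission budget = 361000 − 120000 = 241000 μs.
R ≥ L / t_tx = 14552 bits / 0.241 s = 60.4 kbps.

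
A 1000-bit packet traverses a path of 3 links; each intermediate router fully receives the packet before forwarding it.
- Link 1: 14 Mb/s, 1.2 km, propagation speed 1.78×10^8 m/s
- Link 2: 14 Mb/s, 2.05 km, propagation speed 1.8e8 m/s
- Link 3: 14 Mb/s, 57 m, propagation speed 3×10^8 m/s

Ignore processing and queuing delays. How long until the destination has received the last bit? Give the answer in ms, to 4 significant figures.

0.2326 ms

Transmission delay per hop = L/R = 1000/14000000 = 0.0714286 ms; 3 hops → 0.214286 ms.
Propagation delays (d/s per hop): 0.00674157, 0.0113889, 0.00019 ms; sum = 0.0183205 ms.
End-to-end = 0.2326 ms.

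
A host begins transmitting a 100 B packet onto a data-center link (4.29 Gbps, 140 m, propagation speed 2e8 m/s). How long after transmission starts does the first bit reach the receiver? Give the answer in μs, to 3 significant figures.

0.700 μs

First bit experiences only propagation delay: d/s = 140/200000000 = 0.700 μs.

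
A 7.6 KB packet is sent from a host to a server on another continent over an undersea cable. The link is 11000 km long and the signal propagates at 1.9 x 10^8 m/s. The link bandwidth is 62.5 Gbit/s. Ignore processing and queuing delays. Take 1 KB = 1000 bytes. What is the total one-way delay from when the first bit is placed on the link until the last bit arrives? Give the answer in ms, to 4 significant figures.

L = 60800 bits.
Transmission delay = L/R = 60800 / 62500000000 = 0.0009728 ms.
Propagation delay = d/s = 11000000 m / 190000000 m/s = 57.8947 ms.
Total = 57.90 ms.

57.90 ms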